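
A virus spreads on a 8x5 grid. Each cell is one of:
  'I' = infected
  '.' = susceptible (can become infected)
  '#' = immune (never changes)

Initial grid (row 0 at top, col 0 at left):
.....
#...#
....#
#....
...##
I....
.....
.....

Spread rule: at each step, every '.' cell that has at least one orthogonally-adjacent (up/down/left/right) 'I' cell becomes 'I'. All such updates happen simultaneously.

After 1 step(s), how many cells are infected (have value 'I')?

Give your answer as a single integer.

Answer: 4

Derivation:
Step 0 (initial): 1 infected
Step 1: +3 new -> 4 infected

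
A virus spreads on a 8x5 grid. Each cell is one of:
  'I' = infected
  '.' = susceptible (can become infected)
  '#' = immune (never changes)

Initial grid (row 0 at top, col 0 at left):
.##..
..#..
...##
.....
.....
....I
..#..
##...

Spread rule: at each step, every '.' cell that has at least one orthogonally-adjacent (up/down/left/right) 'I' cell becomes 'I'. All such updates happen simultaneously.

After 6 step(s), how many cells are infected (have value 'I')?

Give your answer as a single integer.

Answer: 24

Derivation:
Step 0 (initial): 1 infected
Step 1: +3 new -> 4 infected
Step 2: +5 new -> 9 infected
Step 3: +4 new -> 13 infected
Step 4: +5 new -> 18 infected
Step 5: +4 new -> 22 infected
Step 6: +2 new -> 24 infected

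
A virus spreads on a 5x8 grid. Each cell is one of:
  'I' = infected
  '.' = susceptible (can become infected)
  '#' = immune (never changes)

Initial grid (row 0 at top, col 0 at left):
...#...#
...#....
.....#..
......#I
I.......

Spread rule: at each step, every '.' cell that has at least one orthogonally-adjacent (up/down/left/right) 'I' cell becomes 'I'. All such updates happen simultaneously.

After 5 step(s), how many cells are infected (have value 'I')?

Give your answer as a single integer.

Answer: 32

Derivation:
Step 0 (initial): 2 infected
Step 1: +4 new -> 6 infected
Step 2: +6 new -> 12 infected
Step 3: +6 new -> 18 infected
Step 4: +8 new -> 26 infected
Step 5: +6 new -> 32 infected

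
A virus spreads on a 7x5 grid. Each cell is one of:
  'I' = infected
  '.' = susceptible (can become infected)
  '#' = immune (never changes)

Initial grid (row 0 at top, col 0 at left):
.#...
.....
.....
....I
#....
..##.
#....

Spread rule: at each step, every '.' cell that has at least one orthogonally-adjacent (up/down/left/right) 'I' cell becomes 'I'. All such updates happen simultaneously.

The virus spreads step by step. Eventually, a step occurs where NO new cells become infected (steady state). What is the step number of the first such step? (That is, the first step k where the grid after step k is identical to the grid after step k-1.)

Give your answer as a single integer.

Answer: 8

Derivation:
Step 0 (initial): 1 infected
Step 1: +3 new -> 4 infected
Step 2: +5 new -> 9 infected
Step 3: +6 new -> 15 infected
Step 4: +6 new -> 21 infected
Step 5: +5 new -> 26 infected
Step 6: +3 new -> 29 infected
Step 7: +1 new -> 30 infected
Step 8: +0 new -> 30 infected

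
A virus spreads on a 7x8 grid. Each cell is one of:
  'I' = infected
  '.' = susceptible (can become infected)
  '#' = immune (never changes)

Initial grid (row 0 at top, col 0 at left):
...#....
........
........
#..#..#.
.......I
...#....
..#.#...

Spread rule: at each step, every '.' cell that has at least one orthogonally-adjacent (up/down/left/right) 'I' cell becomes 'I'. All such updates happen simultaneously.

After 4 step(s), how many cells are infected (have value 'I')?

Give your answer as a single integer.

Answer: 21

Derivation:
Step 0 (initial): 1 infected
Step 1: +3 new -> 4 infected
Step 2: +4 new -> 8 infected
Step 3: +6 new -> 14 infected
Step 4: +7 new -> 21 infected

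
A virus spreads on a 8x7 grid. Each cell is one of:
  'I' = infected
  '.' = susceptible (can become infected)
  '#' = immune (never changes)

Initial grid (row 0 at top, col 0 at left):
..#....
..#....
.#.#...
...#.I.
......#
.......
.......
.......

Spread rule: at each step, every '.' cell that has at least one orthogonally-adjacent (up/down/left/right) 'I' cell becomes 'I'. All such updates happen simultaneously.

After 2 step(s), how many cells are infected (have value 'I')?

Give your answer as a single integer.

Step 0 (initial): 1 infected
Step 1: +4 new -> 5 infected
Step 2: +5 new -> 10 infected

Answer: 10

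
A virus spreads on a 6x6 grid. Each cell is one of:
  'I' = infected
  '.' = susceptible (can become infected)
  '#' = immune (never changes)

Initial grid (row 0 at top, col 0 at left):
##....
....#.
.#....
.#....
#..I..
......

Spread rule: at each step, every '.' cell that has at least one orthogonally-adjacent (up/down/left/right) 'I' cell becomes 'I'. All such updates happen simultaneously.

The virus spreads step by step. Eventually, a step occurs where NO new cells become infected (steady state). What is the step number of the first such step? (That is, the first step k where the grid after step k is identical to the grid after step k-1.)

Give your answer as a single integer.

Step 0 (initial): 1 infected
Step 1: +4 new -> 5 infected
Step 2: +7 new -> 12 infected
Step 3: +6 new -> 18 infected
Step 4: +4 new -> 22 infected
Step 5: +4 new -> 26 infected
Step 6: +2 new -> 28 infected
Step 7: +1 new -> 29 infected
Step 8: +1 new -> 30 infected
Step 9: +0 new -> 30 infected

Answer: 9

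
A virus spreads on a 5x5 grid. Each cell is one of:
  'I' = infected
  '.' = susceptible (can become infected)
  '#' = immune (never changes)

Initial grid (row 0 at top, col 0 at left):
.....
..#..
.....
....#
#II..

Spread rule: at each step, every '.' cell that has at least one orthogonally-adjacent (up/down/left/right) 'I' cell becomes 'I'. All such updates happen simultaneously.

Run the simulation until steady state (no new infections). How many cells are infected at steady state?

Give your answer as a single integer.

Step 0 (initial): 2 infected
Step 1: +3 new -> 5 infected
Step 2: +5 new -> 10 infected
Step 3: +3 new -> 13 infected
Step 4: +4 new -> 17 infected
Step 5: +4 new -> 21 infected
Step 6: +1 new -> 22 infected
Step 7: +0 new -> 22 infected

Answer: 22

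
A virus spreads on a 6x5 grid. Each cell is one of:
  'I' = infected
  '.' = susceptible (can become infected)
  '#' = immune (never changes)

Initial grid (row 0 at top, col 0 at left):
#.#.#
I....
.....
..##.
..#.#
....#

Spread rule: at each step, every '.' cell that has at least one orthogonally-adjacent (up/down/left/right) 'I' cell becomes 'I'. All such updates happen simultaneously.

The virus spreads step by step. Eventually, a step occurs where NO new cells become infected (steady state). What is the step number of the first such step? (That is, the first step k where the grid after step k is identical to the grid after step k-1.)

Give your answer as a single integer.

Step 0 (initial): 1 infected
Step 1: +2 new -> 3 infected
Step 2: +4 new -> 7 infected
Step 3: +4 new -> 11 infected
Step 4: +5 new -> 16 infected
Step 5: +2 new -> 18 infected
Step 6: +2 new -> 20 infected
Step 7: +1 new -> 21 infected
Step 8: +1 new -> 22 infected
Step 9: +0 new -> 22 infected

Answer: 9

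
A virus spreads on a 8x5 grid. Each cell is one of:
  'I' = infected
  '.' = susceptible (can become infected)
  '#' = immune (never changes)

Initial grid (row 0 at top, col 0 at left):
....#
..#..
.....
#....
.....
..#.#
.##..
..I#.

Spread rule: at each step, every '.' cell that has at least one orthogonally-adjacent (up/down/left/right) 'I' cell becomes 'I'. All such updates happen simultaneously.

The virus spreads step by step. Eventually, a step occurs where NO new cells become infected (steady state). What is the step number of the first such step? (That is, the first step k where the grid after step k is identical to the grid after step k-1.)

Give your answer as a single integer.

Step 0 (initial): 1 infected
Step 1: +1 new -> 2 infected
Step 2: +1 new -> 3 infected
Step 3: +1 new -> 4 infected
Step 4: +1 new -> 5 infected
Step 5: +2 new -> 7 infected
Step 6: +1 new -> 8 infected
Step 7: +2 new -> 10 infected
Step 8: +3 new -> 13 infected
Step 9: +6 new -> 19 infected
Step 10: +5 new -> 24 infected
Step 11: +5 new -> 29 infected
Step 12: +3 new -> 32 infected
Step 13: +0 new -> 32 infected

Answer: 13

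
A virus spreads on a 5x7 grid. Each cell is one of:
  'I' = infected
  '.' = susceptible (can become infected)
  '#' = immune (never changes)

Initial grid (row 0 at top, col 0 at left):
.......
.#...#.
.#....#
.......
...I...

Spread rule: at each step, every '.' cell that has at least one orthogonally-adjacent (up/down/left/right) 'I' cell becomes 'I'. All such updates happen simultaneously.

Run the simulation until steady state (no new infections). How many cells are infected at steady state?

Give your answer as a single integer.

Step 0 (initial): 1 infected
Step 1: +3 new -> 4 infected
Step 2: +5 new -> 9 infected
Step 3: +7 new -> 16 infected
Step 4: +6 new -> 22 infected
Step 5: +3 new -> 25 infected
Step 6: +3 new -> 28 infected
Step 7: +2 new -> 30 infected
Step 8: +1 new -> 31 infected
Step 9: +0 new -> 31 infected

Answer: 31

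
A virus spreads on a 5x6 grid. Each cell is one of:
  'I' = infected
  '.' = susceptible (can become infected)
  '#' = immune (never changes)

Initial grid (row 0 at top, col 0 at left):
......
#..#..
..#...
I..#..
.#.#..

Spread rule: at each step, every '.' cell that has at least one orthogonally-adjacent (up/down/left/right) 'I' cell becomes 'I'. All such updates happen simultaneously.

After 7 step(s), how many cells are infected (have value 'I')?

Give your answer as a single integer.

Step 0 (initial): 1 infected
Step 1: +3 new -> 4 infected
Step 2: +2 new -> 6 infected
Step 3: +2 new -> 8 infected
Step 4: +2 new -> 10 infected
Step 5: +2 new -> 12 infected
Step 6: +1 new -> 13 infected
Step 7: +1 new -> 14 infected

Answer: 14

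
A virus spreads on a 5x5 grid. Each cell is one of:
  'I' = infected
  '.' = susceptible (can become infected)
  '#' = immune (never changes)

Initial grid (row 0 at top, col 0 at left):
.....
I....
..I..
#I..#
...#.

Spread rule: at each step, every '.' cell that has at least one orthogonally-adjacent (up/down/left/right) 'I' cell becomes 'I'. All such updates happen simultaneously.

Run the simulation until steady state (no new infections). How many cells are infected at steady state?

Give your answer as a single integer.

Answer: 21

Derivation:
Step 0 (initial): 3 infected
Step 1: +8 new -> 11 infected
Step 2: +7 new -> 18 infected
Step 3: +2 new -> 20 infected
Step 4: +1 new -> 21 infected
Step 5: +0 new -> 21 infected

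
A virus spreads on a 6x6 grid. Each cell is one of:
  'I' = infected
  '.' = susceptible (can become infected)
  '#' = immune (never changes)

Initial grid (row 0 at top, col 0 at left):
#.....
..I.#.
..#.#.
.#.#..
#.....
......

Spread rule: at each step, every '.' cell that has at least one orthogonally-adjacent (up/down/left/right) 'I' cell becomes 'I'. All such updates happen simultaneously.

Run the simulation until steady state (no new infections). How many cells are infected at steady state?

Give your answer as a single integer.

Step 0 (initial): 1 infected
Step 1: +3 new -> 4 infected
Step 2: +5 new -> 9 infected
Step 3: +2 new -> 11 infected
Step 4: +2 new -> 13 infected
Step 5: +1 new -> 14 infected
Step 6: +1 new -> 15 infected
Step 7: +1 new -> 16 infected
Step 8: +2 new -> 18 infected
Step 9: +2 new -> 20 infected
Step 10: +2 new -> 22 infected
Step 11: +2 new -> 24 infected
Step 12: +3 new -> 27 infected
Step 13: +1 new -> 28 infected
Step 14: +1 new -> 29 infected
Step 15: +0 new -> 29 infected

Answer: 29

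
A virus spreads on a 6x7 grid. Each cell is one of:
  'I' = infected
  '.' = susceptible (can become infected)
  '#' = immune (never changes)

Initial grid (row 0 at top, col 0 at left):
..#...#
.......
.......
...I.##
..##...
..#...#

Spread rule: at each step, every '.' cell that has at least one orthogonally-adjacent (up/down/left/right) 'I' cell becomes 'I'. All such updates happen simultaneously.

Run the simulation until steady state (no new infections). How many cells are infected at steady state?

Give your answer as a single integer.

Step 0 (initial): 1 infected
Step 1: +3 new -> 4 infected
Step 2: +5 new -> 9 infected
Step 3: +9 new -> 18 infected
Step 4: +10 new -> 28 infected
Step 5: +5 new -> 33 infected
Step 6: +1 new -> 34 infected
Step 7: +0 new -> 34 infected

Answer: 34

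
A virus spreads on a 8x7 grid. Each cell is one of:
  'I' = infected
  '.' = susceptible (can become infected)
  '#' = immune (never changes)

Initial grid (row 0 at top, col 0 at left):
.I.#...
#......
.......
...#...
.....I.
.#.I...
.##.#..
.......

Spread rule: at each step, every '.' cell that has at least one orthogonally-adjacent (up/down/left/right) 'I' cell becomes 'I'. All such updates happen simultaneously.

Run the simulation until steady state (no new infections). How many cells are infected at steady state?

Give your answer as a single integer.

Step 0 (initial): 3 infected
Step 1: +11 new -> 14 infected
Step 2: +9 new -> 23 infected
Step 3: +13 new -> 36 infected
Step 4: +8 new -> 44 infected
Step 5: +4 new -> 48 infected
Step 6: +1 new -> 49 infected
Step 7: +0 new -> 49 infected

Answer: 49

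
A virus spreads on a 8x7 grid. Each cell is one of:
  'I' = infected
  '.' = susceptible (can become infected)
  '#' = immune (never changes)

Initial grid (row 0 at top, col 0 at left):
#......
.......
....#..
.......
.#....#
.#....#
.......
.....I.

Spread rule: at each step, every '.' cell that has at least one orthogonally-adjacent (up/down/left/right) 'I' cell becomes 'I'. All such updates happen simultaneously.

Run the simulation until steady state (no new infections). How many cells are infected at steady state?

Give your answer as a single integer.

Step 0 (initial): 1 infected
Step 1: +3 new -> 4 infected
Step 2: +4 new -> 8 infected
Step 3: +4 new -> 12 infected
Step 4: +5 new -> 17 infected
Step 5: +7 new -> 24 infected
Step 6: +5 new -> 29 infected
Step 7: +6 new -> 35 infected
Step 8: +6 new -> 41 infected
Step 9: +4 new -> 45 infected
Step 10: +3 new -> 48 infected
Step 11: +2 new -> 50 infected
Step 12: +0 new -> 50 infected

Answer: 50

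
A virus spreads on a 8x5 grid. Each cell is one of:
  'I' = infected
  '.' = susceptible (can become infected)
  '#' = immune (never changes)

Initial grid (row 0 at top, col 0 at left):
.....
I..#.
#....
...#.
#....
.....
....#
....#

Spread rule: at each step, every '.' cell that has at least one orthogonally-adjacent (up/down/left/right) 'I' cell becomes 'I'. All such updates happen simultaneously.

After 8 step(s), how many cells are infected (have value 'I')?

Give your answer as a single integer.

Step 0 (initial): 1 infected
Step 1: +2 new -> 3 infected
Step 2: +3 new -> 6 infected
Step 3: +3 new -> 9 infected
Step 4: +5 new -> 14 infected
Step 5: +4 new -> 18 infected
Step 6: +6 new -> 24 infected
Step 7: +5 new -> 29 infected
Step 8: +4 new -> 33 infected

Answer: 33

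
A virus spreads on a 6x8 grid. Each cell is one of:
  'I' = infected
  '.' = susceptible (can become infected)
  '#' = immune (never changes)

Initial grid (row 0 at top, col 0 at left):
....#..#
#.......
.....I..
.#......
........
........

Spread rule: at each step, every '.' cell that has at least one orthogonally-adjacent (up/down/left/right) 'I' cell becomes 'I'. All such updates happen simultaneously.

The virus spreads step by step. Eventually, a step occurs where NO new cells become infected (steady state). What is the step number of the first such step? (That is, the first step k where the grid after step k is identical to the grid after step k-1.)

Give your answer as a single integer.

Step 0 (initial): 1 infected
Step 1: +4 new -> 5 infected
Step 2: +8 new -> 13 infected
Step 3: +9 new -> 22 infected
Step 4: +8 new -> 30 infected
Step 5: +6 new -> 36 infected
Step 6: +4 new -> 40 infected
Step 7: +3 new -> 43 infected
Step 8: +1 new -> 44 infected
Step 9: +0 new -> 44 infected

Answer: 9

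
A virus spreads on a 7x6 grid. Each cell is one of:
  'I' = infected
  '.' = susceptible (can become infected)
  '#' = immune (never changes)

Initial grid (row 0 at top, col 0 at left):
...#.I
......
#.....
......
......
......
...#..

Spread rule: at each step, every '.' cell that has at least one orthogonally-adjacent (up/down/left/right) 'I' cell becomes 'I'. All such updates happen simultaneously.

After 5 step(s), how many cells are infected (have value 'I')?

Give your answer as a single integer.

Step 0 (initial): 1 infected
Step 1: +2 new -> 3 infected
Step 2: +2 new -> 5 infected
Step 3: +3 new -> 8 infected
Step 4: +4 new -> 12 infected
Step 5: +6 new -> 18 infected

Answer: 18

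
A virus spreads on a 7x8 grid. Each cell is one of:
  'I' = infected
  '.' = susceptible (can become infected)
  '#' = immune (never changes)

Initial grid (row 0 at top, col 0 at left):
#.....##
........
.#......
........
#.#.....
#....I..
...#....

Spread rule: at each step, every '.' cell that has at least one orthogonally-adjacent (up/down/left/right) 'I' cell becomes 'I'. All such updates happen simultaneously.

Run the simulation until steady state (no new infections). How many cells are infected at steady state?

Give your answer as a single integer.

Answer: 48

Derivation:
Step 0 (initial): 1 infected
Step 1: +4 new -> 5 infected
Step 2: +7 new -> 12 infected
Step 3: +7 new -> 19 infected
Step 4: +7 new -> 26 infected
Step 5: +8 new -> 34 infected
Step 6: +6 new -> 40 infected
Step 7: +3 new -> 43 infected
Step 8: +3 new -> 46 infected
Step 9: +2 new -> 48 infected
Step 10: +0 new -> 48 infected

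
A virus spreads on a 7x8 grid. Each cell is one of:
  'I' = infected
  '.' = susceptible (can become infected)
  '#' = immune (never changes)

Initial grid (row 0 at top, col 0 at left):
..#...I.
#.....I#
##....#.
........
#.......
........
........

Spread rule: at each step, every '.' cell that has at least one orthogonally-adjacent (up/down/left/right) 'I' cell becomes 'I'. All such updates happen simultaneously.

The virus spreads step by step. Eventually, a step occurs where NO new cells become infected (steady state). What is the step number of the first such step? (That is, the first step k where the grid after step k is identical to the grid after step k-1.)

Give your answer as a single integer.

Step 0 (initial): 2 infected
Step 1: +3 new -> 5 infected
Step 2: +3 new -> 8 infected
Step 3: +4 new -> 12 infected
Step 4: +5 new -> 17 infected
Step 5: +7 new -> 24 infected
Step 6: +8 new -> 32 infected
Step 7: +7 new -> 39 infected
Step 8: +5 new -> 44 infected
Step 9: +2 new -> 46 infected
Step 10: +2 new -> 48 infected
Step 11: +1 new -> 49 infected
Step 12: +0 new -> 49 infected

Answer: 12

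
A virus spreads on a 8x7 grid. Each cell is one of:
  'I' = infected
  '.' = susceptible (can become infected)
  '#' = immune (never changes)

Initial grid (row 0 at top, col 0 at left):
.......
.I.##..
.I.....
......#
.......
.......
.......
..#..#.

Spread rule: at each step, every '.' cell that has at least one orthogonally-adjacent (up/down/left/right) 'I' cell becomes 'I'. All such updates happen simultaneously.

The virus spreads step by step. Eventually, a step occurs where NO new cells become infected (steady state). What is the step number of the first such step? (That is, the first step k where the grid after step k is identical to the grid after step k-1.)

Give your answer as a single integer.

Answer: 11

Derivation:
Step 0 (initial): 2 infected
Step 1: +6 new -> 8 infected
Step 2: +6 new -> 14 infected
Step 3: +6 new -> 20 infected
Step 4: +7 new -> 27 infected
Step 5: +9 new -> 36 infected
Step 6: +6 new -> 42 infected
Step 7: +4 new -> 46 infected
Step 8: +3 new -> 49 infected
Step 9: +1 new -> 50 infected
Step 10: +1 new -> 51 infected
Step 11: +0 new -> 51 infected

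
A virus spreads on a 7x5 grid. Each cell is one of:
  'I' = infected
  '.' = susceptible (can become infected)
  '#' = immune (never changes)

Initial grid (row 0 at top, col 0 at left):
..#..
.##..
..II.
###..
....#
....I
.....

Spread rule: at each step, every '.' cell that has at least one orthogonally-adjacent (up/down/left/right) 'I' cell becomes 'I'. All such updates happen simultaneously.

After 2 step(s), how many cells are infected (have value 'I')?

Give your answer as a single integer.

Step 0 (initial): 3 infected
Step 1: +6 new -> 9 infected
Step 2: +7 new -> 16 infected

Answer: 16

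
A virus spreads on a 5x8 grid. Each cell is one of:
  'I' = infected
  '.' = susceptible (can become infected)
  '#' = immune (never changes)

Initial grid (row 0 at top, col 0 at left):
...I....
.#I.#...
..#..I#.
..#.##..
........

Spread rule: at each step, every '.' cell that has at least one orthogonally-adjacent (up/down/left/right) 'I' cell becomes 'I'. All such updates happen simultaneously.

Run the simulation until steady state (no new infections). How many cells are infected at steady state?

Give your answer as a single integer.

Answer: 33

Derivation:
Step 0 (initial): 3 infected
Step 1: +5 new -> 8 infected
Step 2: +4 new -> 12 infected
Step 3: +4 new -> 16 infected
Step 4: +4 new -> 20 infected
Step 5: +4 new -> 24 infected
Step 6: +6 new -> 30 infected
Step 7: +3 new -> 33 infected
Step 8: +0 new -> 33 infected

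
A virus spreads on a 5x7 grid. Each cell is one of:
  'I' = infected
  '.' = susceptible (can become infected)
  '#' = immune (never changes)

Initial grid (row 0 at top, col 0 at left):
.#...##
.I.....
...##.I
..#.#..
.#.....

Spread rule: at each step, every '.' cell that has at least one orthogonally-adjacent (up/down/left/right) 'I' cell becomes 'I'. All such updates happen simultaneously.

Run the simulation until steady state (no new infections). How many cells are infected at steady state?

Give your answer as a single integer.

Answer: 27

Derivation:
Step 0 (initial): 2 infected
Step 1: +6 new -> 8 infected
Step 2: +9 new -> 17 infected
Step 3: +4 new -> 21 infected
Step 4: +3 new -> 24 infected
Step 5: +1 new -> 25 infected
Step 6: +2 new -> 27 infected
Step 7: +0 new -> 27 infected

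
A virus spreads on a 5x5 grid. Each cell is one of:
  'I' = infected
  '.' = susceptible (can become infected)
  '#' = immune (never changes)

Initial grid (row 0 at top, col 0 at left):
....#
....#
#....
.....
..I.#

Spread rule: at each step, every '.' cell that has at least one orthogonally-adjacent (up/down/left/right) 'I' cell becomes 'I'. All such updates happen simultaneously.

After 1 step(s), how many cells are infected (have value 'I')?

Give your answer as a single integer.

Answer: 4

Derivation:
Step 0 (initial): 1 infected
Step 1: +3 new -> 4 infected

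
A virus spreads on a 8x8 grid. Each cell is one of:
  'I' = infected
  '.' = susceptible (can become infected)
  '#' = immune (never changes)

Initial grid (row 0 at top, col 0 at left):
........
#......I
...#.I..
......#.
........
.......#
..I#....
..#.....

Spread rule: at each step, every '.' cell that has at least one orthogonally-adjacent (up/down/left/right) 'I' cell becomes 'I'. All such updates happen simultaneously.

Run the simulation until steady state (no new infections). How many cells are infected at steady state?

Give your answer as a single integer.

Answer: 58

Derivation:
Step 0 (initial): 3 infected
Step 1: +9 new -> 12 infected
Step 2: +11 new -> 23 infected
Step 3: +13 new -> 36 infected
Step 4: +8 new -> 44 infected
Step 5: +7 new -> 51 infected
Step 6: +5 new -> 56 infected
Step 7: +2 new -> 58 infected
Step 8: +0 new -> 58 infected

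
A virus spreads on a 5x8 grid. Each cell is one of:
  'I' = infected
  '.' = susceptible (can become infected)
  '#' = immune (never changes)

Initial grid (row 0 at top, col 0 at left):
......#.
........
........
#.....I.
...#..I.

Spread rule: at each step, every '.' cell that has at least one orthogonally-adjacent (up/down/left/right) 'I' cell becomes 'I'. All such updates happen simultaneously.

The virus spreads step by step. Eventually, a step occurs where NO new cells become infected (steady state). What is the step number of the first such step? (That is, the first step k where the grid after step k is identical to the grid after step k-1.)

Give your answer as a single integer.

Step 0 (initial): 2 infected
Step 1: +5 new -> 7 infected
Step 2: +5 new -> 12 infected
Step 3: +4 new -> 16 infected
Step 4: +5 new -> 21 infected
Step 5: +5 new -> 26 infected
Step 6: +4 new -> 30 infected
Step 7: +4 new -> 34 infected
Step 8: +2 new -> 36 infected
Step 9: +1 new -> 37 infected
Step 10: +0 new -> 37 infected

Answer: 10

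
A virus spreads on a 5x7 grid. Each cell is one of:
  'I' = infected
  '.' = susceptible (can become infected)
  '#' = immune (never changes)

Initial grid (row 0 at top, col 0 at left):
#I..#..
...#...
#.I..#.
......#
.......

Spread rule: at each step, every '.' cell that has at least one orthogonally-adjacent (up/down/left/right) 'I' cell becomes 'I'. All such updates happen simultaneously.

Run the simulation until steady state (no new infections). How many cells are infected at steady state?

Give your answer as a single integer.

Step 0 (initial): 2 infected
Step 1: +6 new -> 8 infected
Step 2: +6 new -> 14 infected
Step 3: +5 new -> 19 infected
Step 4: +4 new -> 23 infected
Step 5: +3 new -> 26 infected
Step 6: +3 new -> 29 infected
Step 7: +0 new -> 29 infected

Answer: 29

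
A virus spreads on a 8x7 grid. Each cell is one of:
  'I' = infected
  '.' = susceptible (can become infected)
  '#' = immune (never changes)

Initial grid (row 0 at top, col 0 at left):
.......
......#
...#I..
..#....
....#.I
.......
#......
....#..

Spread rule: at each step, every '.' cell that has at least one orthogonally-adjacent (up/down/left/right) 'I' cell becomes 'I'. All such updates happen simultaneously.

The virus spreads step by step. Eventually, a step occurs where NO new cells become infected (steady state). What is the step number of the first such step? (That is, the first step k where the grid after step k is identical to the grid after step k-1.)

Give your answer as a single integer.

Answer: 10

Derivation:
Step 0 (initial): 2 infected
Step 1: +6 new -> 8 infected
Step 2: +8 new -> 16 infected
Step 3: +7 new -> 23 infected
Step 4: +8 new -> 31 infected
Step 5: +6 new -> 37 infected
Step 6: +7 new -> 44 infected
Step 7: +4 new -> 48 infected
Step 8: +1 new -> 49 infected
Step 9: +1 new -> 50 infected
Step 10: +0 new -> 50 infected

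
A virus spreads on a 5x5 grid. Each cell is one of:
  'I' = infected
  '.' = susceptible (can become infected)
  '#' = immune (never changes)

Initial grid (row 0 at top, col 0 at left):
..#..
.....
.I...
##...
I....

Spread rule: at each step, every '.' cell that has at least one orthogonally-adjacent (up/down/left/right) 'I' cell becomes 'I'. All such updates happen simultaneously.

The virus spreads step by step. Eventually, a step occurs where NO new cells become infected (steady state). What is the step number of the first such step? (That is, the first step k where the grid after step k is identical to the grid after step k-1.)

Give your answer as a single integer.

Answer: 6

Derivation:
Step 0 (initial): 2 infected
Step 1: +4 new -> 6 infected
Step 2: +6 new -> 12 infected
Step 3: +5 new -> 17 infected
Step 4: +4 new -> 21 infected
Step 5: +1 new -> 22 infected
Step 6: +0 new -> 22 infected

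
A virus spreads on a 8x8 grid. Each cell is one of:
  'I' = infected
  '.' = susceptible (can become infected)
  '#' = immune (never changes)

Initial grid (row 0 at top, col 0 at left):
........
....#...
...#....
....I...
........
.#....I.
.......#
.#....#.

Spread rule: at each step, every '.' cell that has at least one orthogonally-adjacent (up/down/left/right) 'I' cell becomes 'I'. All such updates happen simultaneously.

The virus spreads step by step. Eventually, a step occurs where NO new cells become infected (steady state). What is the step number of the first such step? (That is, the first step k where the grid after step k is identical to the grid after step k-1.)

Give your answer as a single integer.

Answer: 9

Derivation:
Step 0 (initial): 2 infected
Step 1: +8 new -> 10 infected
Step 2: +8 new -> 18 infected
Step 3: +9 new -> 27 infected
Step 4: +10 new -> 37 infected
Step 5: +10 new -> 47 infected
Step 6: +7 new -> 54 infected
Step 7: +2 new -> 56 infected
Step 8: +1 new -> 57 infected
Step 9: +0 new -> 57 infected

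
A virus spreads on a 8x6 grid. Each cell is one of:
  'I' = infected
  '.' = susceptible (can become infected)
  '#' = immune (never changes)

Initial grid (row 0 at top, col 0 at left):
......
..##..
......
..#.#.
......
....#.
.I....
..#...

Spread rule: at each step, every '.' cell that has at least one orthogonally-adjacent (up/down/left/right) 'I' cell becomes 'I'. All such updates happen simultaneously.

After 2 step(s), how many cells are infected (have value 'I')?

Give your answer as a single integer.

Answer: 10

Derivation:
Step 0 (initial): 1 infected
Step 1: +4 new -> 5 infected
Step 2: +5 new -> 10 infected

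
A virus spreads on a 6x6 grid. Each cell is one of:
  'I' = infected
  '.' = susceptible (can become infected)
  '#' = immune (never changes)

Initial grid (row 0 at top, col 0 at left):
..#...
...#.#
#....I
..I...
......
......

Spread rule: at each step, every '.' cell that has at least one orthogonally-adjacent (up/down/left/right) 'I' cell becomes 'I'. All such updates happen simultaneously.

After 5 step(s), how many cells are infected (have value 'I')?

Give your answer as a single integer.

Step 0 (initial): 2 infected
Step 1: +6 new -> 8 infected
Step 2: +10 new -> 18 infected
Step 3: +7 new -> 25 infected
Step 4: +6 new -> 31 infected
Step 5: +1 new -> 32 infected

Answer: 32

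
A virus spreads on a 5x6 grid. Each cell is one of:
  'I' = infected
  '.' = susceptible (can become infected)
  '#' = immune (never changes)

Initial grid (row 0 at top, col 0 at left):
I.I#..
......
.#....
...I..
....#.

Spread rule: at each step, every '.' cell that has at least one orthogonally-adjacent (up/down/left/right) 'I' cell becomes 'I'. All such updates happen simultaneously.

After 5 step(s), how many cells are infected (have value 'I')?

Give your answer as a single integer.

Step 0 (initial): 3 infected
Step 1: +7 new -> 10 infected
Step 2: +8 new -> 18 infected
Step 3: +5 new -> 23 infected
Step 4: +3 new -> 26 infected
Step 5: +1 new -> 27 infected

Answer: 27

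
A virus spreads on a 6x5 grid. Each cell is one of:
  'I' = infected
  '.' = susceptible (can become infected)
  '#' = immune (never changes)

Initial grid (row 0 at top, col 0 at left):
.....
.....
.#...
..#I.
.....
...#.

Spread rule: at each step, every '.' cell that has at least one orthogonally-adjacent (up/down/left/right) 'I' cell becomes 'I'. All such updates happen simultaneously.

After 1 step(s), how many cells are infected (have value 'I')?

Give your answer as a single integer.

Step 0 (initial): 1 infected
Step 1: +3 new -> 4 infected

Answer: 4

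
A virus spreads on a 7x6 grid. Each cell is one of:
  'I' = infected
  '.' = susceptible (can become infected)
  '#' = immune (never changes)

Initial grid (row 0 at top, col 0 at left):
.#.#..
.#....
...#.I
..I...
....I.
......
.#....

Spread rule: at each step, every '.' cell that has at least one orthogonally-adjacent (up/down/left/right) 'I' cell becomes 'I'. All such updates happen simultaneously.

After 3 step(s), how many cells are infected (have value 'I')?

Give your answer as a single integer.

Step 0 (initial): 3 infected
Step 1: +11 new -> 14 infected
Step 2: +10 new -> 24 infected
Step 3: +9 new -> 33 infected

Answer: 33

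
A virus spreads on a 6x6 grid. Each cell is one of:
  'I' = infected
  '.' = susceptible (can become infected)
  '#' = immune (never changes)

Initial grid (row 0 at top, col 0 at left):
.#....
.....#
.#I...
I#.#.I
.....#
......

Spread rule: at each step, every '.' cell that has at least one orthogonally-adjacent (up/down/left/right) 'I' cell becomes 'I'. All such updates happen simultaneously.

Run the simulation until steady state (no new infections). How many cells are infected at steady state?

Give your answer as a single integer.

Answer: 30

Derivation:
Step 0 (initial): 3 infected
Step 1: +7 new -> 10 infected
Step 2: +9 new -> 19 infected
Step 3: +7 new -> 26 infected
Step 4: +3 new -> 29 infected
Step 5: +1 new -> 30 infected
Step 6: +0 new -> 30 infected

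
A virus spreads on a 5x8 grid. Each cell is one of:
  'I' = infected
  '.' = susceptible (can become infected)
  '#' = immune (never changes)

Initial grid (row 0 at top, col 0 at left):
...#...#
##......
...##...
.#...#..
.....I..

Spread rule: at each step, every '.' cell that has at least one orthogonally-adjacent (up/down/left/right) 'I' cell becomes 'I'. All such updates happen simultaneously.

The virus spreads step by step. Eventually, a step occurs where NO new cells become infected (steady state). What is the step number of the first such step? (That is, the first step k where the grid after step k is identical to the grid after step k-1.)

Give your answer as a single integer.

Answer: 10

Derivation:
Step 0 (initial): 1 infected
Step 1: +2 new -> 3 infected
Step 2: +4 new -> 7 infected
Step 3: +4 new -> 11 infected
Step 4: +5 new -> 16 infected
Step 5: +5 new -> 21 infected
Step 6: +5 new -> 26 infected
Step 7: +4 new -> 30 infected
Step 8: +1 new -> 31 infected
Step 9: +1 new -> 32 infected
Step 10: +0 new -> 32 infected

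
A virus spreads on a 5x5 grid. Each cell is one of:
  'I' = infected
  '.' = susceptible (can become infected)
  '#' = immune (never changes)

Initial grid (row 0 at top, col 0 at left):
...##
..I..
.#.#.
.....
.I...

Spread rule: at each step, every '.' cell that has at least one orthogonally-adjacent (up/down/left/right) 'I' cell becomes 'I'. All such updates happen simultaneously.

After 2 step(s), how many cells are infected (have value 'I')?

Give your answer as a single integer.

Answer: 15

Derivation:
Step 0 (initial): 2 infected
Step 1: +7 new -> 9 infected
Step 2: +6 new -> 15 infected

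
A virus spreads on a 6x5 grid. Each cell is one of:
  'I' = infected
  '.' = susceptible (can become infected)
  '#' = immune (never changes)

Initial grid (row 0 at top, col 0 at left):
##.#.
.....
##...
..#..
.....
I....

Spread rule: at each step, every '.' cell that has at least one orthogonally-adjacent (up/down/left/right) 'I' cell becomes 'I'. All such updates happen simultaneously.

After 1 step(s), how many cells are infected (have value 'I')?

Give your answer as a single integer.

Step 0 (initial): 1 infected
Step 1: +2 new -> 3 infected

Answer: 3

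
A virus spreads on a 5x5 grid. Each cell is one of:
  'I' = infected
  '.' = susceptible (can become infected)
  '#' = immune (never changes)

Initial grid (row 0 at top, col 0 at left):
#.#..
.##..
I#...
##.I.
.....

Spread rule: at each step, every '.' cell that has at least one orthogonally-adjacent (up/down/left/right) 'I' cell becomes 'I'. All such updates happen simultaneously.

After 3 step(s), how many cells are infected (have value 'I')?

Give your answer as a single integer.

Step 0 (initial): 2 infected
Step 1: +5 new -> 7 infected
Step 2: +5 new -> 12 infected
Step 3: +3 new -> 15 infected

Answer: 15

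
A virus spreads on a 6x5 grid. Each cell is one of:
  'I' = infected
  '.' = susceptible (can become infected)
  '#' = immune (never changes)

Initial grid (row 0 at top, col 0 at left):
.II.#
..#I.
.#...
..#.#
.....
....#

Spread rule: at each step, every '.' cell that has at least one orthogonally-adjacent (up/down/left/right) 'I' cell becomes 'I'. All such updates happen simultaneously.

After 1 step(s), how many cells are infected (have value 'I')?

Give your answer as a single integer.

Step 0 (initial): 3 infected
Step 1: +5 new -> 8 infected

Answer: 8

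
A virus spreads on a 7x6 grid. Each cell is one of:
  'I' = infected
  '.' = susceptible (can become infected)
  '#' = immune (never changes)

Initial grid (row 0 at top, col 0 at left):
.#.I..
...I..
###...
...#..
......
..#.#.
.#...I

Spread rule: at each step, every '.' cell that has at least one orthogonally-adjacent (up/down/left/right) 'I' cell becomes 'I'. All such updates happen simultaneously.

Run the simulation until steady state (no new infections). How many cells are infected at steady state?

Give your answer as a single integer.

Step 0 (initial): 3 infected
Step 1: +7 new -> 10 infected
Step 2: +6 new -> 16 infected
Step 3: +7 new -> 23 infected
Step 4: +2 new -> 25 infected
Step 5: +1 new -> 26 infected
Step 6: +2 new -> 28 infected
Step 7: +3 new -> 31 infected
Step 8: +2 new -> 33 infected
Step 9: +1 new -> 34 infected
Step 10: +0 new -> 34 infected

Answer: 34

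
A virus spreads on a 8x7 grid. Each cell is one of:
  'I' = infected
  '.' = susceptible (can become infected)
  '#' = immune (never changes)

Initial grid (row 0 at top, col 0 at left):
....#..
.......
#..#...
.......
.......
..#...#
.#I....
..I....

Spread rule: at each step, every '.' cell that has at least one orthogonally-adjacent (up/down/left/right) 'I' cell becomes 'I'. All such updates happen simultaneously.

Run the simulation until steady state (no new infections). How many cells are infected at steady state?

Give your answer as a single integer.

Step 0 (initial): 2 infected
Step 1: +3 new -> 5 infected
Step 2: +4 new -> 9 infected
Step 3: +5 new -> 14 infected
Step 4: +7 new -> 21 infected
Step 5: +6 new -> 27 infected
Step 6: +6 new -> 33 infected
Step 7: +5 new -> 38 infected
Step 8: +5 new -> 43 infected
Step 9: +5 new -> 48 infected
Step 10: +2 new -> 50 infected
Step 11: +0 new -> 50 infected

Answer: 50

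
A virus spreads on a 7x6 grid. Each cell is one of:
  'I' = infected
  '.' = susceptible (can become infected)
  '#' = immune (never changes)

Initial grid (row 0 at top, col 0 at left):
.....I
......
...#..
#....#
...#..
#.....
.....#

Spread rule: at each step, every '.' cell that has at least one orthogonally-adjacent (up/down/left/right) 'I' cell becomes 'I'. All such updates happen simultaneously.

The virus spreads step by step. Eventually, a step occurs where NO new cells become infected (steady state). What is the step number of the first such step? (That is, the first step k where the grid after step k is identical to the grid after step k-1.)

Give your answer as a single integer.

Step 0 (initial): 1 infected
Step 1: +2 new -> 3 infected
Step 2: +3 new -> 6 infected
Step 3: +3 new -> 9 infected
Step 4: +3 new -> 12 infected
Step 5: +5 new -> 17 infected
Step 6: +5 new -> 22 infected
Step 7: +6 new -> 28 infected
Step 8: +3 new -> 31 infected
Step 9: +3 new -> 34 infected
Step 10: +1 new -> 35 infected
Step 11: +1 new -> 36 infected
Step 12: +0 new -> 36 infected

Answer: 12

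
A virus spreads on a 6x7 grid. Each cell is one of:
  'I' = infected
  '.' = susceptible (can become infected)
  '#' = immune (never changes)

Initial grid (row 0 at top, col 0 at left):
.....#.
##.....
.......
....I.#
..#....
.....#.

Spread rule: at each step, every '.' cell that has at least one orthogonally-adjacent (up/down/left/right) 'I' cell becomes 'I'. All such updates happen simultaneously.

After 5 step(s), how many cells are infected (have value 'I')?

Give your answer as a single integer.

Step 0 (initial): 1 infected
Step 1: +4 new -> 5 infected
Step 2: +7 new -> 12 infected
Step 3: +8 new -> 20 infected
Step 4: +8 new -> 28 infected
Step 5: +5 new -> 33 infected

Answer: 33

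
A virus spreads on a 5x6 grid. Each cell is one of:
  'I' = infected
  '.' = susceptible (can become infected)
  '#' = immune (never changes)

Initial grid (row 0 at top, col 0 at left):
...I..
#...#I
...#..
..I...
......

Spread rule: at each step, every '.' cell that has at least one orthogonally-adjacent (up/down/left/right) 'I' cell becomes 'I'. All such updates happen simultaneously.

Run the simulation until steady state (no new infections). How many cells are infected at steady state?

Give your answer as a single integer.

Answer: 27

Derivation:
Step 0 (initial): 3 infected
Step 1: +9 new -> 12 infected
Step 2: +9 new -> 21 infected
Step 3: +6 new -> 27 infected
Step 4: +0 new -> 27 infected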